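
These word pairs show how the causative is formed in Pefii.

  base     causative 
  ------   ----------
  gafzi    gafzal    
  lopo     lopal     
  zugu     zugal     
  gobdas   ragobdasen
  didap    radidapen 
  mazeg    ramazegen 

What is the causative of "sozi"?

"sozi" ends in a vowel. The stems ending in a vowel (gafzi → gafzal, lopo → lopal, zugu → zugal) drop the final letter and add -al.
The other pattern: stems ending in a consonant add ra- … -en around the stem.
So sozi → sozal.

sozal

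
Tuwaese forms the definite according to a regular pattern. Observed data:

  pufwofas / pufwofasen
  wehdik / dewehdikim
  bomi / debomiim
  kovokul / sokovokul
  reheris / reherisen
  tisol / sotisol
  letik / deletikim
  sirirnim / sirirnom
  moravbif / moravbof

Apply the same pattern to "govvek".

degovvekim

letik and reheris both have last vowel 'i' yet inflect differently (deletikim, reherisen), so the last vowel is not what conditions the rule; the final letter is.
"govvek" ends in -k. The stems ending in -k (letik → deletikim, wehdik → dewehdikim) add de- … -im around the stem.
So govvek → degovvekim.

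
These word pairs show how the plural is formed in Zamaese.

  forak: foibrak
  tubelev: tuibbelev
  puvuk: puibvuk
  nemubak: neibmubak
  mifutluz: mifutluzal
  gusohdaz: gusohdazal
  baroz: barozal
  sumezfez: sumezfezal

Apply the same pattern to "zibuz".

zibuzal

"zibuz" ends in -z. The stems ending in -z (mifutluz → mifutluzal, gusohdaz → gusohdazal, baroz → barozal) add -al.
The other pattern: stems ending in -k or -v insert -ib- after the first vowel.
So zibuz → zibuzal.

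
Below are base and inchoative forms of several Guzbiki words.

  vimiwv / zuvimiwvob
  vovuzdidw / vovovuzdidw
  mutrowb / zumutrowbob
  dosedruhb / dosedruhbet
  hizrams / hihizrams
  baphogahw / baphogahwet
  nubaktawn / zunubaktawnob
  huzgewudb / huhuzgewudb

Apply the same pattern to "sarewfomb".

sasarewfomb

dosedruhb and mutrowb both end in -b yet inflect differently (dosedruhbet, zumutrowbob), so the final letter is not what conditions the rule; the second-to-last letter is.
"sarewfomb" has second-to-last letter 'm'. The one such stem in the data (hizrams → hihizrams) repeats the first consonant+vowel as a prefix (as do vovuzdidw, huzgewudb), so the same rule applies.
The other patterns: stems whose second-to-last letter is 'h' add -et; stems whose second-to-last letter is 'w' add zu- … -ob around the stem.
So sarewfomb → sasarewfomb.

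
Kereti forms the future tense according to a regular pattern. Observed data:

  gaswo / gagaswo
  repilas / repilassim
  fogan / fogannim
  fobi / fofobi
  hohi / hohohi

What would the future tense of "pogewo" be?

popogewo

fobi and fogan both begin with f- yet inflect differently (fofobi, fogannim), so the first letter is not what conditions the rule; whether the stem ends in a vowel or a consonant is.
"pogewo" ends in a vowel. The stems ending in a vowel (hohi → hohohi, fobi → fofobi, gaswo → gagaswo) repeat the first consonant+vowel as a prefix.
The other pattern: stems ending in a consonant double the final consonant and add -im.
So pogewo → popogewo.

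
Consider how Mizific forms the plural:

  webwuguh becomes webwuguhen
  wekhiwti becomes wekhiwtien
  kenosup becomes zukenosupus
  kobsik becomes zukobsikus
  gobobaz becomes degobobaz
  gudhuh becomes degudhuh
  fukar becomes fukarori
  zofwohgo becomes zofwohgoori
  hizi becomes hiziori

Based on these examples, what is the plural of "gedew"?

degedew

webwuguh and gudhuh both end in -h yet inflect differently (webwuguhen, degudhuh), so the final letter is not what conditions the rule; the first letter is.
"gedew" begins with g-. The stems beginning with g- (gobobaz → degobobaz, gudhuh → degudhuh) add the prefix de-.
The other patterns: stems beginning with w- add -en; stems beginning with k- add zu- … -us around the stem; stems beginning with f-, h- or z- add -ori.
So gedew → degedew.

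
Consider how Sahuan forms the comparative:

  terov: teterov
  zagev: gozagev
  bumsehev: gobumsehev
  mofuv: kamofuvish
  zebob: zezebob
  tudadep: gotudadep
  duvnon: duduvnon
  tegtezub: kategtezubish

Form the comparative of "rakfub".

"rakfub" has last vowel 'u'. The stems whose last vowel is 'u' (mofuv → kamofuvish, tegtezub → kategtezubish) add ka- … -ish around the stem.
The other patterns: stems whose last vowel is 'e' add the prefix go-; stems whose last vowel is 'o' repeat the first consonant+vowel as a prefix.
So rakfub → karakfubish.

karakfubish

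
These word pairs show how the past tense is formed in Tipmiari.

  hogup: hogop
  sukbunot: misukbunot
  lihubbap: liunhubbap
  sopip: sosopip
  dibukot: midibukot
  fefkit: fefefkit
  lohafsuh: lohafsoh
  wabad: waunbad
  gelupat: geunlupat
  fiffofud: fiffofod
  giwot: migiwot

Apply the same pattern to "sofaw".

hogup and lihubbap both end in -p yet inflect differently (hogop, liunhubbap), so the final letter is not what conditions the rule; the last vowel is.
"sofaw" has last vowel 'a'. The stems whose last vowel is 'a' (lihubbap → liunhubbap, wabad → waunbad, gelupat → geunlupat) insert -un- after the first vowel.
So sofaw → sounfaw.

sounfaw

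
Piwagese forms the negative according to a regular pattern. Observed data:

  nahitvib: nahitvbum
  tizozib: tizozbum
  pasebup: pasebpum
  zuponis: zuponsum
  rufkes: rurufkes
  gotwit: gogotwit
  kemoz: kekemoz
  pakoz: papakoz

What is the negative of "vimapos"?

vimapsum

zuponis and rufkes both end in -s yet inflect differently (zuponsum, rurufkes), so the final letter is not what conditions the rule; the number of vowels is.
"vimapos" has 3 vowels. The stems with 3 vowels (nahitvib → nahitvbum, tizozib → tizozbum, pasebup → pasebpum) delete the last vowel and add -um.
The other pattern: stems with 2 vowels repeat the first consonant+vowel as a prefix.
So vimapos → vimapsum.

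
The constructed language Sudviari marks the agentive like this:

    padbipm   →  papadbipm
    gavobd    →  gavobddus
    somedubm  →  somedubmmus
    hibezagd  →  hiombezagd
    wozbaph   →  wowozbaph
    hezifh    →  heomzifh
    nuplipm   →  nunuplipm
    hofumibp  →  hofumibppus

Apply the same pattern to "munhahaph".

mumunhahaph

somedubm and nuplipm both end in -m yet inflect differently (somedubmmus, nunuplipm), so the final letter is not what conditions the rule; the second-to-last letter is.
"munhahaph" has second-to-last letter 'p'. The stems whose second-to-last letter is 'p' (nuplipm → nunuplipm, padbipm → papadbipm, wozbaph → wowozbaph) repeat the first consonant+vowel as a prefix.
So munhahaph → mumunhahaph.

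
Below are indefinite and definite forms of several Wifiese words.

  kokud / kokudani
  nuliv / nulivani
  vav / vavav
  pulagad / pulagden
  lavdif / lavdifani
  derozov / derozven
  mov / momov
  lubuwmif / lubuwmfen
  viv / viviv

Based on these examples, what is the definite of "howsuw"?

howsuwani

viv and nuliv both end in -v yet inflect differently (viviv, nulivani), so the final letter is not what conditions the rule; the number of vowels is.
"howsuw" has 2 vowels. The stems with 2 vowels (lavdif → lavdifani, nuliv → nulivani, kokud → kokudani) add -ani.
So howsuw → howsuwani.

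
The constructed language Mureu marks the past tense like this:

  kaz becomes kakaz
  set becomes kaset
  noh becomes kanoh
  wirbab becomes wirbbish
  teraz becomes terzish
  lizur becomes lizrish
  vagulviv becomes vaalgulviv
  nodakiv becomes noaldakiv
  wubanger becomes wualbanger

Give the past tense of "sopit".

soptish

"sopit" has 2 vowels. The stems with 2 vowels (wirbab → wirbbish, teraz → terzish, lizur → lizrish) delete the last vowel and add -ish.
The other patterns: stems with 1 vowel add the prefix ka-; stems with 3 vowels insert -al- after the first vowel.
So sopit → soptish.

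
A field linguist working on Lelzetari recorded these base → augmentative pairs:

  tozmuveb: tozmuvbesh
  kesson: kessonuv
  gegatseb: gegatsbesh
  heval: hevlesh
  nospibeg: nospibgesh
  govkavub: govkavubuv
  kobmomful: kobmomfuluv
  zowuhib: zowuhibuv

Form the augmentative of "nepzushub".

tozmuveb and govkavub both end in -b yet inflect differently (tozmuvbesh, govkavubuv), so the final letter is not what conditions the rule; the last vowel is.
"nepzushub" has last vowel 'u'. The stems whose last vowel is 'u' (govkavub → govkavubuv, kobmomful → kobmomfuluv) add -uv.
The other pattern: stems whose last vowel is 'a' or 'e' delete the last vowel and add -esh.
So nepzushub → nepzushubuv.

nepzushubuv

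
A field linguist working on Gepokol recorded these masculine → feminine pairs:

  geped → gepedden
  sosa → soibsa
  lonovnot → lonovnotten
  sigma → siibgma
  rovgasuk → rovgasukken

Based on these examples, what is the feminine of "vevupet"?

vevupetten

sigma and geped both have 2 vowels yet inflect differently (siibgma, gepedden), so the number of vowels is not what conditions the rule; whether the stem ends in a vowel or a consonant is.
"vevupet" ends in a consonant. The stems ending in a consonant (rovgasuk → rovgasukken, geped → gepedden, lonovnot → lonovnotten) double the final consonant and add -en.
The other pattern: stems ending in a vowel insert -ib- after the first vowel.
So vevupet → vevupetten.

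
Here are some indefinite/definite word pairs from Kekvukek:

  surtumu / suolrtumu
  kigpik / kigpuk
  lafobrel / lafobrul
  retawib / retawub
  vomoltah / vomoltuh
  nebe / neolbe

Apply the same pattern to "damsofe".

nebe and lafobrel both have last vowel 'e' yet inflect differently (neolbe, lafobrul), so the last vowel is not what conditions the rule; whether the stem ends in a vowel or a consonant is.
"damsofe" ends in a vowel. The stems ending in a vowel (nebe → neolbe, surtumu → suolrtumu) insert -ol- after the first vowel.
The other pattern: stems ending in a consonant change the last vowel to 'u'.
So damsofe → daolmsofe.

daolmsofe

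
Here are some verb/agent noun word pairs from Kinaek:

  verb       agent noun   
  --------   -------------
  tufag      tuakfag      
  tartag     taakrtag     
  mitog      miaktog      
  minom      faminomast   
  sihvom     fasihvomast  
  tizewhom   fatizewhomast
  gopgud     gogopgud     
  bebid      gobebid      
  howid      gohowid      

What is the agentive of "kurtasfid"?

gokurtasfid

minom and mitog both have last vowel 'o' yet inflect differently (faminomast, miaktog), so the last vowel is not what conditions the rule; the final letter is.
"kurtasfid" ends in -d. The stems ending in -d (bebid → gobebid, gopgud → gogopgud, howid → gohowid) add the prefix go-.
The other patterns: stems ending in -m add fa- … -ast around the stem; stems ending in -g insert -ak- after the first vowel.
So kurtasfid → gokurtasfid.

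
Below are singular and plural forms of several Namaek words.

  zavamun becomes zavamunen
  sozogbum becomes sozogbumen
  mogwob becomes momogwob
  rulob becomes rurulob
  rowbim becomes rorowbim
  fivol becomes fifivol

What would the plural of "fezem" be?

fefezem

sozogbum and rowbim both end in -m yet inflect differently (sozogbumen, rorowbim), so the final letter is not what conditions the rule; the number of vowels is.
"fezem" has 2 vowels. The stems with 2 vowels (mogwob → momogwob, rulob → rurulob, rowbim → rorowbim) repeat the first consonant+vowel as a prefix.
The other pattern: stems with 3 vowels add -en.
So fezem → fefezem.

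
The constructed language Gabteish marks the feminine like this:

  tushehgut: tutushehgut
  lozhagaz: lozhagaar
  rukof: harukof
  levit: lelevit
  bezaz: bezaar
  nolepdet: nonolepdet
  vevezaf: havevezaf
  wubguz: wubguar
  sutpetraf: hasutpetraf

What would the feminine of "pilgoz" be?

wubguz and tushehgut both have last vowel 'u' yet inflect differently (wubguar, tutushehgut), so the last vowel is not what conditions the rule; the final letter is.
"pilgoz" ends in -z. The stems ending in -z (lozhagaz → lozhagaar, wubguz → wubguar, bezaz → bezaar) drop the final letter and add -ar.
The other patterns: stems ending in -t repeat the first consonant+vowel as a prefix; stems ending in -f add the prefix ha-.
So pilgoz → pilgoar.

pilgoar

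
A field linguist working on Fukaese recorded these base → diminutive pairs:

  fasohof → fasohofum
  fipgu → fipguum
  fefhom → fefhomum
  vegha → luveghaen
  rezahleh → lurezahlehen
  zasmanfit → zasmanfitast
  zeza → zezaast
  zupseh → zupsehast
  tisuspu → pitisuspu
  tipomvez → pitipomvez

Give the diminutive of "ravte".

luravteen

vegha and zeza both end in -a yet inflect differently (luveghaen, zezaast), so the final letter is not what conditions the rule; the first letter is.
"ravte" begins with r-. The one such stem in the data (rezahleh → lurezahlehen) adds lu- … -en around the stem, so the same rule applies.
The other patterns: stems beginning with f- add -um; stems beginning with z- add -ast; stems beginning with t- add the prefix pi-.
So ravte → luravteen.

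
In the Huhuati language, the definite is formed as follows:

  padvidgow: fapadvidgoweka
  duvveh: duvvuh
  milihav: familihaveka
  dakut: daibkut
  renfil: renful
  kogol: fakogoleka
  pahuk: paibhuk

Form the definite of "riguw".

riibguw

"riguw" has last vowel 'u'. The stems whose last vowel is 'u' (dakut → daibkut, pahuk → paibhuk) insert -ib- after the first vowel.
So riguw → riibguw.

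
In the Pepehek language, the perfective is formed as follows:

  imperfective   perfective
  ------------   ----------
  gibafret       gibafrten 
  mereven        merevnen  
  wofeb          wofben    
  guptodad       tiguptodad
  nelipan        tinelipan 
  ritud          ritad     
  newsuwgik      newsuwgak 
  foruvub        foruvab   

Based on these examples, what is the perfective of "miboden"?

mereven and nelipan both end in -n yet inflect differently (merevnen, tinelipan), so the final letter is not what conditions the rule; the last vowel is.
"miboden" has last vowel 'e'. The stems whose last vowel is 'e' (gibafret → gibafrten, mereven → merevnen, wofeb → wofben) delete the last vowel and add -en.
The other patterns: stems whose last vowel is 'a' add the prefix ti-; stems whose last vowel is 'i' or 'u' change the last vowel to 'a'.
So miboden → mibodnen.

mibodnen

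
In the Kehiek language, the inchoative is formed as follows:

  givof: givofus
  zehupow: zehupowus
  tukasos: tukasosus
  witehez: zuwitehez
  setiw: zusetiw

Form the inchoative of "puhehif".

zehupow and setiw both end in -w yet inflect differently (zehupowus, zusetiw), so the final letter is not what conditions the rule; the last vowel is.
"puhehif" has last vowel 'i'. The one such stem in the data (setiw → zusetiw) adds the prefix zu-, so the same rule applies.
The other pattern: stems whose last vowel is 'o' add -us.
So puhehif → zupuhehif.

zupuhehif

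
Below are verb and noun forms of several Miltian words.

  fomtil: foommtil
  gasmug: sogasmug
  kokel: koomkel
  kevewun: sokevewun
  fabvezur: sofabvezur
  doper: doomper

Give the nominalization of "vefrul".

"vefrul" has last vowel 'u'. The stems whose last vowel is 'u' (kevewun → sokevewun, fabvezur → sofabvezur, gasmug → sogasmug) add the prefix so-.
The other pattern: stems whose last vowel is 'e' or 'i' insert -om- after the first vowel.
So vefrul → sovefrul.

sovefrul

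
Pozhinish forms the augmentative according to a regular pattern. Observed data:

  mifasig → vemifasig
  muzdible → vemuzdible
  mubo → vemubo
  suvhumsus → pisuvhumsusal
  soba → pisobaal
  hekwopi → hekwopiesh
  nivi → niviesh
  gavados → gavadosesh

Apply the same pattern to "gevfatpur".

gevfatpuresh

suvhumsus and gavados both end in -s yet inflect differently (pisuvhumsusal, gavadosesh), so the final letter is not what conditions the rule; the first letter is.
"gevfatpur" begins with g-. The one such stem in the data (gavados → gavadosesh) adds -esh, so the same rule applies.
So gevfatpur → gevfatpuresh.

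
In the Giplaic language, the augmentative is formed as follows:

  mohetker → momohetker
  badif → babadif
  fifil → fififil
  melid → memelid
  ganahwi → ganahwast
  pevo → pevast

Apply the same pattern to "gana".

ganast

"gana" ends in a vowel. The stems ending in a vowel (ganahwi → ganahwast, pevo → pevast) drop the final letter and add -ast.
The other pattern: stems ending in a consonant repeat the first consonant+vowel as a prefix.
So gana → ganast.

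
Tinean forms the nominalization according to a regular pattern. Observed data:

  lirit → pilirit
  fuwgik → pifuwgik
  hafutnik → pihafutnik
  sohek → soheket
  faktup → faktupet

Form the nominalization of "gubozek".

"gubozek" has last vowel 'e'. The one such stem in the data (sohek → soheket) adds -et, so the same rule applies.
The other pattern: stems whose last vowel is 'i' add the prefix pi-.
So gubozek → gubozeket.

gubozeket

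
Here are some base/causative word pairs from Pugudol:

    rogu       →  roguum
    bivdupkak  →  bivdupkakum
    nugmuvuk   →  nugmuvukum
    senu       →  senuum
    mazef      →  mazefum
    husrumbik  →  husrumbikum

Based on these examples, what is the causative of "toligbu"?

toligbuum

Every pair shown (rogu → roguum, bivdupkak → bivdupkakum, nugmuvuk → nugmuvukum, …) follows the same rule: add -um.
So toligbu → toligbuum.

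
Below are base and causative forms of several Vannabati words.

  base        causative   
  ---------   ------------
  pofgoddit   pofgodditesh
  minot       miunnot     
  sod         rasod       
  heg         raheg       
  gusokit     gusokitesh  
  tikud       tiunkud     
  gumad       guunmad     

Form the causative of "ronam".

sod and tikud both end in -d yet inflect differently (rasod, tiunkud), so the final letter is not what conditions the rule; the number of vowels is.
"ronam" has 2 vowels. The stems with 2 vowels (tikud → tiunkud, gumad → guunmad, minot → miunnot) insert -un- after the first vowel.
So ronam → rounnam.

rounnam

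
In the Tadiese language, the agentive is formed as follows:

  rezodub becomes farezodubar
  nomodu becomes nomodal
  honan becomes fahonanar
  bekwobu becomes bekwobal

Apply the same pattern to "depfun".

fadepfunar

rezodub and bekwobu both have last vowel 'u' yet inflect differently (farezodubar, bekwobal), so the last vowel is not what conditions the rule; whether the stem ends in a vowel or a consonant is.
"depfun" ends in a consonant. The stems ending in a consonant (honan → fahonanar, rezodub → farezodubar) add fa- … -ar around the stem.
So depfun → fadepfunar.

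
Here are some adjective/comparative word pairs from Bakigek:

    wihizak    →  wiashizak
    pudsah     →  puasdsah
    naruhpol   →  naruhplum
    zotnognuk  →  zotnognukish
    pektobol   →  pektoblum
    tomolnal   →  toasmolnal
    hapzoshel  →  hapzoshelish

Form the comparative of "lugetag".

naruhpol and tomolnal both end in -l yet inflect differently (naruhplum, toasmolnal), so the final letter is not what conditions the rule; the last vowel is.
"lugetag" has last vowel 'a'. The stems whose last vowel is 'a' (tomolnal → toasmolnal, wihizak → wiashizak, pudsah → puasdsah) insert -as- after the first vowel.
So lugetag → luasgetag.

luasgetag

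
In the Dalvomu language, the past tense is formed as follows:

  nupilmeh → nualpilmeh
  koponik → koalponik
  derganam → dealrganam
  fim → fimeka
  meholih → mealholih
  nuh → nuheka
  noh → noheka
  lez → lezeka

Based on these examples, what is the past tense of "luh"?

derganam and fim both end in -m yet inflect differently (dealrganam, fimeka), so the final letter is not what conditions the rule; the number of vowels is.
"luh" has 1 vowel. The stems with 1 vowel (fim → fimeka, noh → noheka, nuh → nuheka) add -eka.
So luh → luheka.

luheka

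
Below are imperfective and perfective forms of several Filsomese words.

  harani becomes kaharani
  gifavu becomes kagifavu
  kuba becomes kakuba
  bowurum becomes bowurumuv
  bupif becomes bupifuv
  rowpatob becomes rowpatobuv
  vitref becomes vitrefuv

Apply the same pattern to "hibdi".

kahibdi

"hibdi" ends in a vowel. The stems ending in a vowel (kuba → kakuba, harani → kaharani, gifavu → kagifavu) add the prefix ka-.
So hibdi → kahibdi.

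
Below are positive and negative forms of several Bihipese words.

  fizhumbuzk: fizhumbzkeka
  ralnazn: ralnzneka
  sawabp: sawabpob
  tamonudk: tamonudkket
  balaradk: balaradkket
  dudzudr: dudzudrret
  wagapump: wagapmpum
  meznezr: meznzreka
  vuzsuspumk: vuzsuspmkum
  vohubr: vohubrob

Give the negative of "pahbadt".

pahbadttet

"pahbadt" has second-to-last letter 'd'. The stems whose second-to-last letter is 'd' (balaradk → balaradkket, dudzudr → dudzudrret, tamonudk → tamonudkket) double the final consonant and add -et.
So pahbadt → pahbadttet.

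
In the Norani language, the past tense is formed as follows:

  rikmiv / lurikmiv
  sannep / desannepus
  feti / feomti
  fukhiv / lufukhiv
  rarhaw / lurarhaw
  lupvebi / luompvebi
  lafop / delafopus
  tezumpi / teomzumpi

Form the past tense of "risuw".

tezumpi and rikmiv both have last vowel 'i' yet inflect differently (teomzumpi, lurikmiv), so the last vowel is not what conditions the rule; the final letter is.
"risuw" ends in -w. The one such stem in the data (rarhaw → lurarhaw) adds the prefix lu-, so the same rule applies.
The other patterns: stems ending in -i insert -om- after the first vowel; stems ending in -p add de- … -us around the stem.
So risuw → lurisuw.

lurisuw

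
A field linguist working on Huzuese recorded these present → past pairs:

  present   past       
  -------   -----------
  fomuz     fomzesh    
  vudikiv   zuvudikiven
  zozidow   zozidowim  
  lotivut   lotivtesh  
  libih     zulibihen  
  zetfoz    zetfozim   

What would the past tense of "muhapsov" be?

muhapsovim

fomuz and zetfoz both end in -z yet inflect differently (fomzesh, zetfozim), so the final letter is not what conditions the rule; the last vowel is.
"muhapsov" has last vowel 'o'. The stems whose last vowel is 'o' (zozidow → zozidowim, zetfoz → zetfozim) add -im.
The other patterns: stems whose last vowel is 'u' delete the last vowel and add -esh; stems whose last vowel is 'i' add zu- … -en around the stem.
So muhapsov → muhapsovim.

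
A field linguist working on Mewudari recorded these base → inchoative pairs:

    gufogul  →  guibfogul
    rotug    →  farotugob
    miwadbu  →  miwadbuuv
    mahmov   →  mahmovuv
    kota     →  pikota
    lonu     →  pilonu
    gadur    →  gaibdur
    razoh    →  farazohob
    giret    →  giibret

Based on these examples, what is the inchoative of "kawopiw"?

lonu and miwadbu both end in -u yet inflect differently (pilonu, miwadbuuv), so the final letter is not what conditions the rule; the first letter is.
"kawopiw" begins with k-. The one such stem in the data (kota → pikota) adds the prefix pi-, so the same rule applies.
The other patterns: stems beginning with r- add fa- … -ob around the stem; stems beginning with g- insert -ib- after the first vowel; stems beginning with m- add -uv.
So kawopiw → pikawopiw.

pikawopiw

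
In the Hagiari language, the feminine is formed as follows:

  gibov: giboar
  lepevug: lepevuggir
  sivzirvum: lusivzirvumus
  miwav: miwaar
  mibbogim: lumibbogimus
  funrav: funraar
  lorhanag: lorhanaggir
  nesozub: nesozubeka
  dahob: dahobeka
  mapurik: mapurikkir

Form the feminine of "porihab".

porihabeka

nesozub and sivzirvum both have last vowel 'u' yet inflect differently (nesozubeka, lusivzirvumus), so the last vowel is not what conditions the rule; the final letter is.
"porihab" ends in -b. The stems ending in -b (dahob → dahobeka, nesozub → nesozubeka) add -eka.
The other patterns: stems ending in -m add lu- … -us around the stem; stems ending in -v drop the final letter and add -ar; stems ending in -g or -k double the final consonant and add -ir.
So porihab → porihabeka.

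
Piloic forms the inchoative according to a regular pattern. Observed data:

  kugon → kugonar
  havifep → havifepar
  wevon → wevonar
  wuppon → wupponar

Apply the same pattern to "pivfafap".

Every pair shown (kugon → kugonar, havifep → havifepar, wevon → wevonar, …) follows the same rule: add -ar.
So pivfafap → pivfafapar.

pivfafapar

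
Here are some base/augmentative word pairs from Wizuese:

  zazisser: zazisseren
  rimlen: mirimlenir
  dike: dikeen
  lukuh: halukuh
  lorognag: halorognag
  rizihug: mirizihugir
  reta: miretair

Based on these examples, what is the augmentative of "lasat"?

lorognag and rizihug both end in -g yet inflect differently (halorognag, mirizihugir), so the final letter is not what conditions the rule; the first letter is.
"lasat" begins with l-. The stems beginning with l- (lorognag → halorognag, lukuh → halukuh) add the prefix ha-.
The other patterns: stems beginning with d- or z- add -en; stems beginning with r- add mi- … -ir around the stem.
So lasat → halasat.

halasat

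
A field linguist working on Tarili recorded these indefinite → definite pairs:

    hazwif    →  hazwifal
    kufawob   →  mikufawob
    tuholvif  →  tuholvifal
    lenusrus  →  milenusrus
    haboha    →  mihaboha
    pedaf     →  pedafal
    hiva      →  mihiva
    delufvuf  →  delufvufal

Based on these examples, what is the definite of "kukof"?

kukofal

pedaf and hiva both have last vowel 'a' yet inflect differently (pedafal, mihiva), so the last vowel is not what conditions the rule; the final letter is.
"kukof" ends in -f. The stems ending in -f (hazwif → hazwifal, delufvuf → delufvufal, tuholvif → tuholvifal) add -al.
The other pattern: stems ending in -a, -b or -s add the prefix mi-.
So kukof → kukofal.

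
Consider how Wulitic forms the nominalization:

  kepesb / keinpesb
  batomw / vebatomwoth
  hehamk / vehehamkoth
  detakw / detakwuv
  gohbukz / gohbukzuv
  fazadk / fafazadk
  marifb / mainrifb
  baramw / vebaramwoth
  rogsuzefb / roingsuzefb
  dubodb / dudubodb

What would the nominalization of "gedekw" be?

gedekwuv

fazadk and hehamk both end in -k yet inflect differently (fafazadk, vehehamkoth), so the final letter is not what conditions the rule; the second-to-last letter is.
"gedekw" has second-to-last letter 'k'. The stems whose second-to-last letter is 'k' (gohbukz → gohbukzuv, detakw → detakwuv) add -uv.
So gedekw → gedekwuv.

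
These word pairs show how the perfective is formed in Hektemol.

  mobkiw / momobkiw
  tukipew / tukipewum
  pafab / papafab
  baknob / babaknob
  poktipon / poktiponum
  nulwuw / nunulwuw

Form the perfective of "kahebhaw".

kahebhawum

nulwuw and tukipew both end in -w yet inflect differently (nunulwuw, tukipewum), so the final letter is not what conditions the rule; the number of vowels is.
"kahebhaw" has 3 vowels. The stems with 3 vowels (tukipew → tukipewum, poktipon → poktiponum) add -um.
So kahebhaw → kahebhawum.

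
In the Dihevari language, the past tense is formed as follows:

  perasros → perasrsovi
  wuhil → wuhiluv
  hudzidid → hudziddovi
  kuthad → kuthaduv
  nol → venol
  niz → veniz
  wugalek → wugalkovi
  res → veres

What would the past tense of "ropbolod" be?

ropboldovi

"ropbolod" has 3 vowels. The stems with 3 vowels (perasros → perasrsovi, hudzidid → hudziddovi, wugalek → wugalkovi) delete the last vowel and add -ovi.
So ropbolod → ropboldovi.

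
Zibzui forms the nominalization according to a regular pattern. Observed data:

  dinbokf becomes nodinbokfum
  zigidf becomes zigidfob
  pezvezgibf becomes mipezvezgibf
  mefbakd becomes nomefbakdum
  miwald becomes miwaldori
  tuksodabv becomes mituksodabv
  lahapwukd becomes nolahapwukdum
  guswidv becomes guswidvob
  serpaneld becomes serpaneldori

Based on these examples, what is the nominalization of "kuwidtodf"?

kuwidtodfob

serpaneld and mefbakd both end in -d yet inflect differently (serpaneldori, nomefbakdum), so the final letter is not what conditions the rule; the second-to-last letter is.
"kuwidtodf" has second-to-last letter 'd'. The stems whose second-to-last letter is 'd' (guswidv → guswidvob, zigidf → zigidfob) add -ob.
The other patterns: stems whose second-to-last letter is 'l' add -ori; stems whose second-to-last letter is 'k' add no- … -um around the stem; stems whose second-to-last letter is 'b' add the prefix mi-.
So kuwidtodf → kuwidtodfob.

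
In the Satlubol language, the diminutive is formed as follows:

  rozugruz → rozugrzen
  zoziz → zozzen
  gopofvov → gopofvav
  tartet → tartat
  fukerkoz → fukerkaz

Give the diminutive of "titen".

titan

fukerkoz and zoziz both end in -z yet inflect differently (fukerkaz, zozzen), so the final letter is not what conditions the rule; the last vowel is.
"titen" has last vowel 'e'. The one such stem in the data (tartet → tartat) changes the last vowel to 'a' (as do fukerkoz, gopofvov), so the same rule applies.
The other pattern: stems whose last vowel is 'i' or 'u' delete the last vowel and add -en.
So titen → titan.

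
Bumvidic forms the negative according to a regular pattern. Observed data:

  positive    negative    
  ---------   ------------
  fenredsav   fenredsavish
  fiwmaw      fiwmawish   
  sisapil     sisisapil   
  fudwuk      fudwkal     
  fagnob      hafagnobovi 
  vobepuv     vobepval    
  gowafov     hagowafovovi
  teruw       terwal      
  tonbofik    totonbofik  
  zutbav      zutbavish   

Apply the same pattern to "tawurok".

hatawurokovi

fenredsav and gowafov both end in -v yet inflect differently (fenredsavish, hagowafovovi), so the final letter is not what conditions the rule; the last vowel is.
"tawurok" has last vowel 'o'. The stems whose last vowel is 'o' (gowafov → hagowafovovi, fagnob → hafagnobovi) add ha- … -ovi around the stem.
So tawurok → hatawurokovi.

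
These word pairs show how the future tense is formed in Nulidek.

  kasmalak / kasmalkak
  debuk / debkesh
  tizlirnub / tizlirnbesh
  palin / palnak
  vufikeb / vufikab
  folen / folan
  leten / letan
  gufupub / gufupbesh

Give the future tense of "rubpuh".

rubphesh

"rubpuh" has last vowel 'u'. The stems whose last vowel is 'u' (gufupub → gufupbesh, tizlirnub → tizlirnbesh, debuk → debkesh) delete the last vowel and add -esh.
The other patterns: stems whose last vowel is 'e' change the last vowel to 'a'; stems whose last vowel is 'a' or 'i' delete the last vowel and add -ak.
So rubpuh → rubphesh.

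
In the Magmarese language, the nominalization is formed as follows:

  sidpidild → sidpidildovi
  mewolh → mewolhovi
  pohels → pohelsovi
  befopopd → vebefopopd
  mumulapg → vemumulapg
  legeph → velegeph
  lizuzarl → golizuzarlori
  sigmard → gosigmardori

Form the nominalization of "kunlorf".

sidpidild and befopopd both end in -d yet inflect differently (sidpidildovi, vebefopopd), so the final letter is not what conditions the rule; the second-to-last letter is.
"kunlorf" has second-to-last letter 'r'. The stems whose second-to-last letter is 'r' (lizuzarl → golizuzarlori, sigmard → gosigmardori) add go- … -ori around the stem.
The other patterns: stems whose second-to-last letter is 'l' add -ovi; stems whose second-to-last letter is 'p' add the prefix ve-.
So kunlorf → gokunlorfori.

gokunlorfori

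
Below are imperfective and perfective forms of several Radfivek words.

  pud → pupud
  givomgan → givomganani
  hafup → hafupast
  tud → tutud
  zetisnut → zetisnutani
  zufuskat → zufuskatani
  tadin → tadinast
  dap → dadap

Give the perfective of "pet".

pepet

dap and hafup both end in -p yet inflect differently (dadap, hafupast), so the final letter is not what conditions the rule; the number of vowels is.
"pet" has 1 vowel. The stems with 1 vowel (pud → pupud, tud → tutud, dap → dadap) repeat the first consonant+vowel as a prefix.
The other patterns: stems with 2 vowels add -ast; stems with 3 vowels add -ani.
So pet → pepet.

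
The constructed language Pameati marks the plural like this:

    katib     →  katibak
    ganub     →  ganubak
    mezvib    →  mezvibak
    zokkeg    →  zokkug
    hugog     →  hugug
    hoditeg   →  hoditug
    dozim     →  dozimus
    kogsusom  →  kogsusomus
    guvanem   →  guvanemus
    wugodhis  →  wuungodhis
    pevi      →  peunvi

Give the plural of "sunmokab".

katib and dozim both have last vowel 'i' yet inflect differently (katibak, dozimus), so the last vowel is not what conditions the rule; the final letter is.
"sunmokab" ends in -b. The stems ending in -b (katib → katibak, ganub → ganubak, mezvib → mezvibak) add -ak.
The other patterns: stems ending in -g change the last vowel to 'u'; stems ending in -m add -us; stems ending in -i or -s insert -un- after the first vowel.
So sunmokab → sunmokabak.

sunmokabak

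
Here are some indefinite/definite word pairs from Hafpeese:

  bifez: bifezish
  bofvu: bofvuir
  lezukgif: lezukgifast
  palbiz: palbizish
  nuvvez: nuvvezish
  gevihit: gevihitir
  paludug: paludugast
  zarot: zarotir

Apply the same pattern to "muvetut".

muvetutir

lezukgif and palbiz both have last vowel 'i' yet inflect differently (lezukgifast, palbizish), so the last vowel is not what conditions the rule; the final letter is.
"muvetut" ends in -t. The stems ending in -t (zarot → zarotir, gevihit → gevihitir) add -ir.
The other patterns: stems ending in -f or -g add -ast; stems ending in -z add -ish.
So muvetut → muvetutir.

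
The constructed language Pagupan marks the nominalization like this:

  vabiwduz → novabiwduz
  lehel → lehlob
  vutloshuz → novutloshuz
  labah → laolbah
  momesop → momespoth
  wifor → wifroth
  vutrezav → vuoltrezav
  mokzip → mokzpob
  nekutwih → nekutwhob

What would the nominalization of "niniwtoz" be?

niniwtzoth

nekutwih and labah both end in -h yet inflect differently (nekutwhob, laolbah), so the final letter is not what conditions the rule; the last vowel is.
"niniwtoz" has last vowel 'o'. The stems whose last vowel is 'o' (wifor → wifroth, momesop → momespoth) delete the last vowel and add -oth.
So niniwtoz → niniwtzoth.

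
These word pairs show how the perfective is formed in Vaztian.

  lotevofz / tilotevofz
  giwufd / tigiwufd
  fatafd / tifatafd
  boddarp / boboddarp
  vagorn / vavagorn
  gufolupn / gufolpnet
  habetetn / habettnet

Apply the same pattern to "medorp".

memedorp

vagorn and gufolupn both end in -n yet inflect differently (vavagorn, gufolpnet), so the final letter is not what conditions the rule; the second-to-last letter is.
"medorp" has second-to-last letter 'r'. The stems whose second-to-last letter is 'r' (boddarp → boboddarp, vagorn → vavagorn) repeat the first consonant+vowel as a prefix.
The other patterns: stems whose second-to-last letter is 'f' add the prefix ti-; stems whose second-to-last letter is 'p' or 't' delete the last vowel and add -et.
So medorp → memedorp.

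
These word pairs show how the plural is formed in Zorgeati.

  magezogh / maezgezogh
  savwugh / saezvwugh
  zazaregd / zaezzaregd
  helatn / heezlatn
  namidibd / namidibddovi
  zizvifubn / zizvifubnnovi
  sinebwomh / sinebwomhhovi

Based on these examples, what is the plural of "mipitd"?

zazaregd and namidibd both end in -d yet inflect differently (zaezzaregd, namidibddovi), so the final letter is not what conditions the rule; the second-to-last letter is.
"mipitd" has second-to-last letter 't'. The one such stem in the data (helatn → heezlatn) inserts -ez- after the first vowel (as do magezogh, savwugh), so the same rule applies.
The other pattern: stems whose second-to-last letter is 'b' or 'm' double the final consonant and add -ovi.
So mipitd → miezpitd.

miezpitd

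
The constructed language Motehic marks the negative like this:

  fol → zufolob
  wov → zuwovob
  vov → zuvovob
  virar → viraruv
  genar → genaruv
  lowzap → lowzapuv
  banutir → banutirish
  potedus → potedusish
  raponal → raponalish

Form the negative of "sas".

"sas" has 1 vowel. The stems with 1 vowel (fol → zufolob, wov → zuwovob, vov → zuvovob) add zu- … -ob around the stem.
The other patterns: stems with 2 vowels add -uv; stems with 3 vowels add -ish.
So sas → zusasob.

zusasob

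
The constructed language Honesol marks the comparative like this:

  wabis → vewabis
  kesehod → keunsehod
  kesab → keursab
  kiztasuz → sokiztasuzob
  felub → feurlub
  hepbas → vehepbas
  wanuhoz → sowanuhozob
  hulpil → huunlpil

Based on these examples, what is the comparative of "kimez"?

sokimezob

kesab and hepbas both have last vowel 'a' yet inflect differently (keursab, vehepbas), so the last vowel is not what conditions the rule; the final letter is.
"kimez" ends in -z. The stems ending in -z (kiztasuz → sokiztasuzob, wanuhoz → sowanuhozob) add so- … -ob around the stem.
The other patterns: stems ending in -b insert -ur- after the first vowel; stems ending in -s add the prefix ve-; stems ending in -d or -l insert -un- after the first vowel.
So kimez → sokimezob.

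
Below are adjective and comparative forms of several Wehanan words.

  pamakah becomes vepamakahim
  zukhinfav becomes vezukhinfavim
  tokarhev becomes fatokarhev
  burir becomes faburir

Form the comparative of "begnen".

zukhinfav and tokarhev both end in -v yet inflect differently (vezukhinfavim, fatokarhev), so the final letter is not what conditions the rule; the last vowel is.
"begnen" has last vowel 'e'. The one such stem in the data (tokarhev → fatokarhev) adds the prefix fa-, so the same rule applies.
So begnen → fabegnen.

fabegnen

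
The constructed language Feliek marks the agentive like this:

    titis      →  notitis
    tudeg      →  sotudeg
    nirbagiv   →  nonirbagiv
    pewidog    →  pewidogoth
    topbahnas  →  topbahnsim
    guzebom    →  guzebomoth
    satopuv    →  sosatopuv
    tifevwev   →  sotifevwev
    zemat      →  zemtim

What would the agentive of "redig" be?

"redig" has last vowel 'i'. The stems whose last vowel is 'i' (nirbagiv → nonirbagiv, titis → notitis) add the prefix no-.
The other patterns: stems whose last vowel is 'a' delete the last vowel and add -im; stems whose last vowel is 'o' add -oth; stems whose last vowel is 'e' or 'u' add the prefix so-.
So redig → noredig.

noredig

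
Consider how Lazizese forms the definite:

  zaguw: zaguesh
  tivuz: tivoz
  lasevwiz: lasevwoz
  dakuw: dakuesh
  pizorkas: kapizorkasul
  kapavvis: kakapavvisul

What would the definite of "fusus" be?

"fusus" ends in -s. The stems ending in -s (kapavvis → kakapavvisul, pizorkas → kapizorkasul) add ka- … -ul around the stem.
The other patterns: stems ending in -w drop the final letter and add -esh; stems ending in -z change the last vowel to 'o'.
So fusus → kafususul.

kafususul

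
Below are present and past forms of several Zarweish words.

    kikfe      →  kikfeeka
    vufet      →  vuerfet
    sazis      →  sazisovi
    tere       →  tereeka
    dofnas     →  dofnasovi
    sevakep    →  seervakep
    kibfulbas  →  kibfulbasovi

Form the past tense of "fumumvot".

tere and sevakep both have last vowel 'e' yet inflect differently (tereeka, seervakep), so the last vowel is not what conditions the rule; the final letter is.
"fumumvot" ends in -t. The one such stem in the data (vufet → vuerfet) inserts -er- after the first vowel (as does sevakep), so the same rule applies.
So fumumvot → fuermumvot.

fuermumvot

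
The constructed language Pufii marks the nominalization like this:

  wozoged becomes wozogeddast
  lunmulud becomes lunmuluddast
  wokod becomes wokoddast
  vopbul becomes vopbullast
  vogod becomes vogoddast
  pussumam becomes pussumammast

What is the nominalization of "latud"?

Every pair shown (wozoged → wozogeddast, lunmulud → lunmuluddast, wokod → wokoddast, …) follows the same rule: double the final consonant and add -ast.
So latud → latuddast.

latuddast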